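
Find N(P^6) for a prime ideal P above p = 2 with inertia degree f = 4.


N(P^a) = p^(a*f)
= 2^(6*4)
= 2^24
= 16777216

16777216


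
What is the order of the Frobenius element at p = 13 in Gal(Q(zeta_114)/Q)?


The Frobenius at p in Gal(Q(zeta_n)/Q) = (Z/nZ)* is the class of p, so its order is ord_114(13), the smallest k >= 1 with 13^k = 1 mod 114.
n = 114 = 2 * 3 * 19, phi(114) = 36; the order divides phi(n).
Divisors of 36: 1, 2, 3, 4, 6, 9, 12, 18, 36
Repeated squaring mod 114: 13^1 = 13, 13^2 = 55, 13^4 = 61, 13^8 = 73, 13^16 = 85, 13^32 = 43
Test divisors in increasing order:
  k=1: 13^1 = 13 mod 114
  k=2: 13^2 = 55 mod 114
  k=3: 13^3 = 55 * 13 = 31 mod 114
  k=4: 13^4 = 61 mod 114
  k=6: 13^6 = 61 * 55 = 49 mod 114
  k=9: 13^9 = 73 * 13 = 37 mod 114
  k=12: 13^12 = 73 * 61 = 7 mod 114
  k=18: 13^18 = 85 * 55 = 1 mod 114  <- first divisor giving 1
Order = 18

18


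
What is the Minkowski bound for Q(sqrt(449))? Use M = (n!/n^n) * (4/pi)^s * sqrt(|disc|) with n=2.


d = 449, d mod 4 = 1, so disc(K) = d = 449; |disc(K)| = 449
Real quadratic field, so n = 2, s = r2 = 0, r1 = 2
M = (n!/n^n) * (4/pi)^s * sqrt(|disc(K)|) = (2!/2^2) * (4/pi)^0 * sqrt(449)
= 0.5 * 1.000000 * 21.189620
= 10.5948

10.5948


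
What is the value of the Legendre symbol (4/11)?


p = 11 is prime, so compute (4/11) with the reciprocity algorithm (Jacobi-symbol steps: pull out 2s via (2/n), flip via reciprocity, reduce):
  pull out 2: (2/11) = -1  (since 11 mod 8 = 3)
  pull out 2: (2/11) = -1  (since 11 mod 8 = 3)
  (1/11) = 1
Product of signs = 1
(4/11) = 1

1


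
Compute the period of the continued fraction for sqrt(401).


Run the CF algorithm for sqrt(401).
a_0 = floor(sqrt(401)) = 20; set m_0=0, q_0=1.
Recurrence: m' = q*a - m,  q' = (d - m'^2)/q,  a' = floor((a_0 + m')/q').
  step 1: m=20, q=1, a=40
a_1 = 2*a_0 = 40, so the period closes here.
sqrt(401) = [20; 40]
Period length = 1

1


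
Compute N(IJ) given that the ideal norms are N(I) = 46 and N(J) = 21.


N(IJ) = N(I) * N(J)
= 46 * 21
= 966

966


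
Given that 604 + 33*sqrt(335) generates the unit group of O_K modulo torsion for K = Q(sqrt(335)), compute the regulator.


epsilon = 604 + 33*sqrt(335)
= 1207.9992
R = ln(1207.9992)
= 7.0967

7.0967


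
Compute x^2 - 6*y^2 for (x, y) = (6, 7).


x^2 - d*y^2
= 6^2 - 6*7^2
= 36 - 294
= -258

-258


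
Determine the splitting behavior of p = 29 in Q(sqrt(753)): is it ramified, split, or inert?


K = Q(sqrt(753)). Since d mod 4 = 1, disc(K) = 753.
Check p | disc: 753 mod 29 = 28.
p does not divide disc. Compute Legendre symbol (d/p):
28^((29-1)/2) mod 29 = 1
(d/p) = 1, so p splits: (p) = P*P' with e=1, f=1, g=2.
Therefore p is split.

split


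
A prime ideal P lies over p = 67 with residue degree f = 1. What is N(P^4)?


N(P^a) = p^(a*f)
= 67^(4*1)
= 67^4
= 20151121

20151121


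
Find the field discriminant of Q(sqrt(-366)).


For K = Q(sqrt(d)) with d squarefree: disc(K) = d if d = 1 mod 4, and disc(K) = 4d if d = 2 or 3 mod 4.
Here d = -366, and d mod 4 = 2.
d = 2 mod 4, not 1 (O_K = Z[sqrt(d)]), so disc(K) = 4d = 4 * (-366) = -1464

-1464


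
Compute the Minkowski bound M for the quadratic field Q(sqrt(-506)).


d = -506, d mod 4 = 2, so disc(K) = 4d = -2024; |disc(K)| = 2024
Imaginary quadratic field, so n = 2, s = r2 = 1, r1 = 0
M = (n!/n^n) * (4/pi)^s * sqrt(|disc(K)|) = (2!/2^2) * (4/pi)^1 * sqrt(2024)
= 0.5 * 1.273240 * 44.988888
= 28.6408

28.6408


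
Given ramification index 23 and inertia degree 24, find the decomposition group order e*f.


|D_P| = e * f
= 23 * 24
= 552

552


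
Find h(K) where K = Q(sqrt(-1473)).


K = Q(sqrt(-1473)). d mod 4 = 3, so D = disc(K) = 4d = -5892
h(K) equals the number of primitive reduced positive-definite forms (a, b, c) = a*x^2 + b*x*y + c*y^2 with b^2 - 4ac = D,
where reduced means |b| <= a <= c, with b >= 0 whenever |b| = a or a = c, and primitive means gcd(a, b, c) = 1.
Reduced forces 3a^2 <= |D| = 5892, so 1 <= a <= 44; b must have the parity of D, and c = (b^2 - D)/(4a) must be an integer >= a.
Enumerate a = 1..44, b in [-a, a]:
  a=1: (1, 0, 1473)  [1]
  a=2: (2, 2, 737)  [1]
  a=3: (3, 0, 491)  [1]
  a=4..5: none
  a=6: (6, 6, 247)  [1]
  a=7: (7, -4, 211), (7, 4, 211)  [2]
  a=8..10: none
  a=11: (11, -2, 134), (11, 2, 134)  [2]
  a=12: none
  a=13: (13, -6, 114), (13, 6, 114)  [2]
  a=14: (14, -10, 107), (14, 10, 107)  [2]
  a=15..18: none
  a=19: (19, -6, 78), (19, 6, 78)  [2]
  a=20: none
  a=21: (21, -18, 74), (21, 18, 74)  [2]
  a=22: (22, -2, 67), (22, 2, 67)  [2]
  a=23..25: none
  a=26: (26, -6, 57), (26, 6, 57)  [2]
  a=27..28: none
  a=29: (29, -16, 53), (29, 16, 53)  [2]
  a=30..32: none
  a=33: (33, -24, 49), (33, 24, 49)  [2]
  a=34..36: none
  a=37: (37, -18, 42), (37, 18, 42)  [2]
  a=38: (38, -6, 39), (38, 6, 39)  [2]
  a=39..44: none
Total reduced forms: 1 + 1 + 1 + 1 + 2 + 2 + 2 + 2 + 2 + 2 + 2 + 2 + 2 + 2 + 2 + 2 = 28
h = 28

28


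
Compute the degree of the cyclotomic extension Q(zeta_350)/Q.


The degree equals Euler's totient phi(350).
350 = 2 * 5^2 * 7
phi(350) = 120

120


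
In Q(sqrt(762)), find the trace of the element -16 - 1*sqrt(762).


Tr(a + b*sqrt(d)) = (a + b*sqrt(d)) + (a - b*sqrt(d)) = 2a
= 2 * (-16)
= -32

-32


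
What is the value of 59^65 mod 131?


p = 131 is prime and the exponent is (p-1)/2 = 65, so by Euler's criterion 59^65 = (59/131) = +1 or -1 mod 131.
Compute by square-and-multiply:
  65 = 64 + 1 (binary 1000001)
  Repeated squaring mod 131: 59^1 = 59, 59^2 = 75, 59^4 = 123, 59^8 = 64, 59^16 = 35, 59^32 = 46, 59^64 = 20
  59^65 = 59^64 * 59^1 = 20 * 59 mod 131
    20 * 59 = 1180 = 1 mod 131
  59^65 = 1 mod 131
Result 1: 59 is a quadratic residue mod 131.
59^65 mod 131 = 1

1


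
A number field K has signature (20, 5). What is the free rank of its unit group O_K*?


By Dirichlet's unit theorem:
rank = r1 + r2 - 1
= 20 + 5 - 1
= 24

24


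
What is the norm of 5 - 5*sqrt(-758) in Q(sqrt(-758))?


N(a + b*sqrt(d)) = a^2 - d*b^2
= (5)^2 - (-758)*(-5)^2
= 25 + 18950
= 18975

18975


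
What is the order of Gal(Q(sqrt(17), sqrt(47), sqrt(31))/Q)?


The 3 square roots of distinct primes are multiplicatively independent over Q,
so [K:Q] = 2^3 and Gal(K/Q) is isomorphic to (Z/2Z)^3.
|Gal| = 2^3 = 8

8


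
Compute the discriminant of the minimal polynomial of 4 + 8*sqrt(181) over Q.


The element 4 + 8*sqrt(181) has minimal polynomial:
x^2 - 8*x - 11568
Discriminant = (-8)^2 - 4*(-11568)
= 64 + 46272
= 46336

46336


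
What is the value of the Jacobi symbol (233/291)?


Compute (233/291) via quadratic reciprocity:
  reciprocity: (233/291) -> +(291/233)
  reduce: (58/233)
  pull out 2: (2/233) = +1  (since 233 mod 8 = 1)
  reciprocity: (29/233) -> +(233/29)
  reduce: (1/29)
  (1/29) = 1
Product of signs = 1

1


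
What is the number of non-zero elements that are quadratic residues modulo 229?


For prime p, the number of non-zero quadratic residues is (p-1)/2.
= (229-1)/2
= 114

114


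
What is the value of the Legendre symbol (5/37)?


p = 37 is prime, so compute (5/37) with the reciprocity algorithm (Jacobi-symbol steps: pull out 2s via (2/n), flip via reciprocity, reduce):
  reciprocity: (5/37) -> +(37/5)
  reduce: (2/5)
  pull out 2: (2/5) = -1  (since 5 mod 8 = 5)
  (1/5) = 1
Product of signs = -1
(5/37) = -1

-1


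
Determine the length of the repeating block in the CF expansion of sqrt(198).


Run the CF algorithm for sqrt(198).
a_0 = floor(sqrt(198)) = 14; set m_0=0, q_0=1.
Recurrence: m' = q*a - m,  q' = (d - m'^2)/q,  a' = floor((a_0 + m')/q').
  step 1: m=14, q=2, a=14
  step 2: m=14, q=1, a=28
a_2 = 2*a_0 = 28, so the period closes here.
sqrt(198) = [14; 14, 28]
Period length = 2

2


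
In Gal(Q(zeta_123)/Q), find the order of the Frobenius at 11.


The Frobenius at p in Gal(Q(zeta_n)/Q) = (Z/nZ)* is the class of p, so its order is ord_123(11), the smallest k >= 1 with 11^k = 1 mod 123.
n = 123 = 3 * 41, phi(123) = 80; the order divides phi(n).
Divisors of 80: 1, 2, 4, 5, 8, 10, 16, 20, 40, 80
Repeated squaring mod 123: 11^1 = 11, 11^2 = 121, 11^4 = 4, 11^8 = 16, 11^16 = 10, 11^32 = 100, 11^64 = 37
Test divisors in increasing order:
  k=1: 11^1 = 11 mod 123
  k=2: 11^2 = 121 mod 123
  k=4: 11^4 = 4 mod 123
  k=5: 11^5 = 4 * 11 = 44 mod 123
  k=8: 11^8 = 16 mod 123
  k=10: 11^10 = 16 * 121 = 91 mod 123
  k=16: 11^16 = 10 mod 123
  k=20: 11^20 = 10 * 4 = 40 mod 123
  k=40: 11^40 = 100 * 16 = 1 mod 123  <- first divisor giving 1
Order = 40

40


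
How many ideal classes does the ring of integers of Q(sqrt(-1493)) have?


K = Q(sqrt(-1493)). d mod 4 = 3, so D = disc(K) = 4d = -5972
h(K) equals the number of primitive reduced positive-definite forms (a, b, c) = a*x^2 + b*x*y + c*y^2 with b^2 - 4ac = D,
where reduced means |b| <= a <= c, with b >= 0 whenever |b| = a or a = c, and primitive means gcd(a, b, c) = 1.
Reduced forces 3a^2 <= |D| = 5972, so 1 <= a <= 44; b must have the parity of D, and c = (b^2 - D)/(4a) must be an integer >= a.
Enumerate a = 1..44, b in [-a, a]:
  a=1: (1, 0, 1493)  [1]
  a=2: (2, 2, 747)  [1]
  a=3: (3, -2, 498), (3, 2, 498)  [2]
  a=4..5: none
  a=6: (6, -2, 249), (6, 2, 249)  [2]
  a=7..8: none
  a=9: (9, -2, 166), (9, 2, 166)  [2]
  a=10: none
  a=11: (11, -10, 138), (11, 10, 138)  [2]
  a=12..17: none
  a=18: (18, -2, 83), (18, 2, 83)  [2]
  a=19..21: none
  a=22: (22, -10, 69), (22, 10, 69)  [2]
  a=23: (23, -10, 66), (23, 10, 66)  [2]
  a=24..26: none
  a=27: (27, -20, 59), (27, 20, 59)  [2]
  a=28..32: none
  a=33: (33, -32, 53), (33, -10, 46), (33, 10, 46), (33, 32, 53)  [4]
  a=34..44: none
Total reduced forms: 1 + 1 + 2 + 2 + 2 + 2 + 2 + 2 + 2 + 2 + 4 = 22
h = 22

22


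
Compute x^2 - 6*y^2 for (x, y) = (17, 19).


x^2 - d*y^2
= 17^2 - 6*19^2
= 289 - 2166
= -1877

-1877


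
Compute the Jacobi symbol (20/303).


Compute (20/303) via quadratic reciprocity:
  pull out 2: (2/303) = +1  (since 303 mod 8 = 7)
  pull out 2: (2/303) = +1  (since 303 mod 8 = 7)
  reciprocity: (5/303) -> +(303/5)
  reduce: (3/5)
  reciprocity: (3/5) -> +(5/3)
  reduce: (2/3)
  pull out 2: (2/3) = -1  (since 3 mod 8 = 3)
  (1/3) = 1
Product of signs = -1

-1


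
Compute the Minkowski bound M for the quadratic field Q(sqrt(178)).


d = 178, d mod 4 = 2, so disc(K) = 4d = 712; |disc(K)| = 712
Real quadratic field, so n = 2, s = r2 = 0, r1 = 2
M = (n!/n^n) * (4/pi)^s * sqrt(|disc(K)|) = (2!/2^2) * (4/pi)^0 * sqrt(712)
= 0.5 * 1.000000 * 26.683328
= 13.3417

13.3417


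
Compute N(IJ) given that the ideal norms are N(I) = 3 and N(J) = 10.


N(IJ) = N(I) * N(J)
= 3 * 10
= 30

30


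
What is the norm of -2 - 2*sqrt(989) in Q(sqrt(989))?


N(a + b*sqrt(d)) = a^2 - d*b^2
= (-2)^2 - (989)*(-2)^2
= 4 - 3956
= -3952

-3952


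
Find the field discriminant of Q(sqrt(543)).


For K = Q(sqrt(d)) with d squarefree: disc(K) = d if d = 1 mod 4, and disc(K) = 4d if d = 2 or 3 mod 4.
Here d = 543, and d mod 4 = 3.
d = 3 mod 4, not 1 (O_K = Z[sqrt(d)]), so disc(K) = 4d = 4 * (543) = 2172

2172


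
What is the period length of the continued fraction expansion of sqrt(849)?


Run the CF algorithm for sqrt(849).
a_0 = floor(sqrt(849)) = 29; set m_0=0, q_0=1.
Recurrence: m' = q*a - m,  q' = (d - m'^2)/q,  a' = floor((a_0 + m')/q').
  step 1: m=29, q=8, a=7
  step 2: m=27, q=15, a=3
  step 3: m=18, q=35, a=1
  step 4: m=17, q=16, a=2
  step 5: m=15, q=39, a=1
  step 6: m=24, q=7, a=7
  step 7: m=25, q=32, a=1
  step 8: m=7, q=25, a=1
  step 9: m=18, q=21, a=2
  step 10: m=24, q=13, a=4
  step 11: m=28, q=5, a=11
  step 12: m=27, q=24, a=2
  step 13: m=21, q=17, a=2
  step 14: m=13, q=40, a=1
  step 15: m=27, q=3, a=18
  step 16: m=27, q=40, a=1
  step 17: m=13, q=17, a=2
  step 18: m=21, q=24, a=2
  step 19: m=27, q=5, a=11
  step 20: m=28, q=13, a=4
  step 21: m=24, q=21, a=2
  step 22: m=18, q=25, a=1
  step 23: m=7, q=32, a=1
  step 24: m=25, q=7, a=7
  step 25: m=24, q=39, a=1
  step 26: m=15, q=16, a=2
  step 27: m=17, q=35, a=1
  step 28: m=18, q=15, a=3
  step 29: m=27, q=8, a=7
  step 30: m=29, q=1, a=58
a_30 = 2*a_0 = 58, so the period closes here.
sqrt(849) = [29; 7, 3, 1, 2, 1, 7, 1, 1, 2, 4, 11, 2, 2, 1, 18, 1, 2, 2, 11, 4, 2, 1, 1, 7, 1, 2, 1, 3, 7, 58]
Period length = 30

30


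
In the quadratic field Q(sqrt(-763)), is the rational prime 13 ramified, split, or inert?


K = Q(sqrt(-763)). Since d mod 4 = 1, disc(K) = -763.
Check p | disc: -763 mod 13 = 4.
p does not divide disc. Compute Legendre symbol (d/p):
4^((13-1)/2) mod 13 = 1
(d/p) = 1, so p splits: (p) = P*P' with e=1, f=1, g=2.
Therefore p is split.

split


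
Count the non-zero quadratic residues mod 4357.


For prime p, the number of non-zero quadratic residues is (p-1)/2.
= (4357-1)/2
= 2178

2178


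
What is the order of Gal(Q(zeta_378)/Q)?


|Gal(Q(zeta_378)/Q)| = phi(378)
= 108

108


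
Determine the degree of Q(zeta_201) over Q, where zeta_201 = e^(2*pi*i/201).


The degree equals Euler's totient phi(201).
201 = 3 * 67
phi(201) = 132

132


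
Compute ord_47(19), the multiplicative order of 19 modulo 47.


We want ord_47(19), the smallest k >= 1 with 19^k = 1 mod 47.
n = 47 = 47, phi(47) = 46; the order divides phi(n).
Divisors of 46: 1, 2, 23, 46
Repeated squaring mod 47: 19^1 = 19, 19^2 = 32, 19^4 = 37, 19^8 = 6, 19^16 = 36, 19^32 = 27
Test divisors in increasing order:
  k=1: 19^1 = 19 mod 47
  k=2: 19^2 = 32 mod 47
  k=23: 19^23 = 36 * 37 * 32 * 19 = 46 mod 47
  k=46: 19^46 = 27 * 6 * 37 * 32 = 1 mod 47  <- first divisor giving 1
Order = 46

46


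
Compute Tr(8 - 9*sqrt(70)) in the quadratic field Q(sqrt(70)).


Tr(a + b*sqrt(d)) = (a + b*sqrt(d)) + (a - b*sqrt(d)) = 2a
= 2 * (8)
= 16

16


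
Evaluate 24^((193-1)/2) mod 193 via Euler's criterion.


p = 193 is prime and the exponent is (p-1)/2 = 96, so by Euler's criterion 24^96 = (24/193) = +1 or -1 mod 193.
Compute by square-and-multiply:
  96 = 64 + 32 (binary 1100000)
  Repeated squaring mod 193: 24^1 = 24, 24^2 = 190, 24^4 = 9, 24^8 = 81, 24^16 = 192, 24^32 = 1, 24^64 = 1
  24^96 = 24^64 * 24^32 = 1 * 1 mod 193
    1 * 1 = 1 = 1 mod 193
  24^96 = 1 mod 193
Result 1: 24 is a quadratic residue mod 193.
24^96 mod 193 = 1

1


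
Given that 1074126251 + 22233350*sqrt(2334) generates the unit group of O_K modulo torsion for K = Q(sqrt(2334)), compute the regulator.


epsilon = 1074126251 + 22233350*sqrt(2334)
= 2.1483e+09
R = ln(2.1483e+09)
= 21.4879

21.4879


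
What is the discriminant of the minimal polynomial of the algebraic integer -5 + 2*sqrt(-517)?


The element -5 + 2*sqrt(-517) has minimal polynomial:
x^2 + 10*x + 2093
Discriminant = (10)^2 - 4*(2093)
= 100 - 8372
= -8272

-8272


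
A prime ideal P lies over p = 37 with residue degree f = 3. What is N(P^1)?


N(P^a) = p^(a*f)
= 37^(1*3)
= 37^3
= 50653

50653


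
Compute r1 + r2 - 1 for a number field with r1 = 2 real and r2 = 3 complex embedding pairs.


By Dirichlet's unit theorem:
rank = r1 + r2 - 1
= 2 + 3 - 1
= 4

4


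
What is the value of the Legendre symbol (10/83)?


p = 83 is prime, so compute (10/83) with the reciprocity algorithm (Jacobi-symbol steps: pull out 2s via (2/n), flip via reciprocity, reduce):
  pull out 2: (2/83) = -1  (since 83 mod 8 = 3)
  reciprocity: (5/83) -> +(83/5)
  reduce: (3/5)
  reciprocity: (3/5) -> +(5/3)
  reduce: (2/3)
  pull out 2: (2/3) = -1  (since 3 mod 8 = 3)
  (1/3) = 1
Product of signs = 1
(10/83) = 1

1


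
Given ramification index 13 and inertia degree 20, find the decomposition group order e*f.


|D_P| = e * f
= 13 * 20
= 260

260


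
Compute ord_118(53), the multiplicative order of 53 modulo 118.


We want ord_118(53), the smallest k >= 1 with 53^k = 1 mod 118.
n = 118 = 2 * 59, phi(118) = 58; the order divides phi(n).
Divisors of 58: 1, 2, 29, 58
Repeated squaring mod 118: 53^1 = 53, 53^2 = 95, 53^4 = 57, 53^8 = 63, 53^16 = 75, 53^32 = 79
Test divisors in increasing order:
  k=1: 53^1 = 53 mod 118
  k=2: 53^2 = 95 mod 118
  k=29: 53^29 = 75 * 63 * 57 * 53 = 1 mod 118  <- first divisor giving 1
Order = 29

29


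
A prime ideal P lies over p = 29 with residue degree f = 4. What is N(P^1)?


N(P^a) = p^(a*f)
= 29^(1*4)
= 29^4
= 707281

707281


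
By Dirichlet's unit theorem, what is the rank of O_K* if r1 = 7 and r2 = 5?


By Dirichlet's unit theorem:
rank = r1 + r2 - 1
= 7 + 5 - 1
= 11

11


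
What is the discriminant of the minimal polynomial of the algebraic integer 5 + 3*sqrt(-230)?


The element 5 + 3*sqrt(-230) has minimal polynomial:
x^2 - 10*x + 2095
Discriminant = (-10)^2 - 4*(2095)
= 100 - 8380
= -8280

-8280


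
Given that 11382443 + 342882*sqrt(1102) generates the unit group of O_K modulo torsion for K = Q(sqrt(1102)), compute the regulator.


epsilon = 11382443 + 342882*sqrt(1102)
= 2.2765e+07
R = ln(2.2765e+07)
= 16.9407

16.9407


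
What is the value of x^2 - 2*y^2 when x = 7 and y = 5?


x^2 - d*y^2
= 7^2 - 2*5^2
= 49 - 50
= -1

-1


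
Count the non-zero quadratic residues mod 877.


For prime p, the number of non-zero quadratic residues is (p-1)/2.
= (877-1)/2
= 438

438


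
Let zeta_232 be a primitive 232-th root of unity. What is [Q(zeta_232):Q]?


The degree equals Euler's totient phi(232).
232 = 2^3 * 29
phi(232) = 112

112


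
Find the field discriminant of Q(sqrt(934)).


For K = Q(sqrt(d)) with d squarefree: disc(K) = d if d = 1 mod 4, and disc(K) = 4d if d = 2 or 3 mod 4.
Here d = 934, and d mod 4 = 2.
d = 2 mod 4, not 1 (O_K = Z[sqrt(d)]), so disc(K) = 4d = 4 * (934) = 3736

3736


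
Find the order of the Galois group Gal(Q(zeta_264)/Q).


|Gal(Q(zeta_264)/Q)| = phi(264)
= 80

80


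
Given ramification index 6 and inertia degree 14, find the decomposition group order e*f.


|D_P| = e * f
= 6 * 14
= 84

84


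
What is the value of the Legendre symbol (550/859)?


p = 859 is prime, so compute (550/859) with the reciprocity algorithm (Jacobi-symbol steps: pull out 2s via (2/n), flip via reciprocity, reduce):
  pull out 2: (2/859) = -1  (since 859 mod 8 = 3)
  reciprocity: (275/859) -> -(859/275)
  reduce: (34/275)
  pull out 2: (2/275) = -1  (since 275 mod 8 = 3)
  reciprocity: (17/275) -> +(275/17)
  reduce: (3/17)
  reciprocity: (3/17) -> +(17/3)
  reduce: (2/3)
  pull out 2: (2/3) = -1  (since 3 mod 8 = 3)
  (1/3) = 1
Product of signs = 1
(550/859) = 1

1


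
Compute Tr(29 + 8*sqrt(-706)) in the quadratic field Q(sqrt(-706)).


Tr(a + b*sqrt(d)) = (a + b*sqrt(d)) + (a - b*sqrt(d)) = 2a
= 2 * (29)
= 58

58


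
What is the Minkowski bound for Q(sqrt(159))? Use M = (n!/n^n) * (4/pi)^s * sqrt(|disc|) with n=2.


d = 159, d mod 4 = 3, so disc(K) = 4d = 636; |disc(K)| = 636
Real quadratic field, so n = 2, s = r2 = 0, r1 = 2
M = (n!/n^n) * (4/pi)^s * sqrt(|disc(K)|) = (2!/2^2) * (4/pi)^0 * sqrt(636)
= 0.5 * 1.000000 * 25.219040
= 12.6095

12.6095


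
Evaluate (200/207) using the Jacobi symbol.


Compute (200/207) via quadratic reciprocity:
  pull out 2: (2/207) = +1  (since 207 mod 8 = 7)
  pull out 2: (2/207) = +1  (since 207 mod 8 = 7)
  pull out 2: (2/207) = +1  (since 207 mod 8 = 7)
  reciprocity: (25/207) -> +(207/25)
  reduce: (7/25)
  reciprocity: (7/25) -> +(25/7)
  reduce: (4/7)
  pull out 2: (2/7) = +1  (since 7 mod 8 = 7)
  pull out 2: (2/7) = +1  (since 7 mod 8 = 7)
  (1/7) = 1
Product of signs = 1

1


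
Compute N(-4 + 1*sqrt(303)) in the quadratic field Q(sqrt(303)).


N(a + b*sqrt(d)) = a^2 - d*b^2
= (-4)^2 - (303)*(1)^2
= 16 - 303
= -287

-287


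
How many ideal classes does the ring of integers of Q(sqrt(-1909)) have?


K = Q(sqrt(-1909)). d mod 4 = 3, so D = disc(K) = 4d = -7636
h(K) equals the number of primitive reduced positive-definite forms (a, b, c) = a*x^2 + b*x*y + c*y^2 with b^2 - 4ac = D,
where reduced means |b| <= a <= c, with b >= 0 whenever |b| = a or a = c, and primitive means gcd(a, b, c) = 1.
Reduced forces 3a^2 <= |D| = 7636, so 1 <= a <= 50; b must have the parity of D, and c = (b^2 - D)/(4a) must be an integer >= a.
Enumerate a = 1..50, b in [-a, a]:
  a=1: (1, 0, 1909)  [1]
  a=2: (2, 2, 955)  [1]
  a=3..4: none
  a=5: (5, -2, 382), (5, 2, 382)  [2]
  a=6: none
  a=7: (7, -6, 274), (7, 6, 274)  [2]
  a=8..9: none
  a=10: (10, -2, 191), (10, 2, 191)  [2]
  a=11: (11, -8, 175), (11, 8, 175)  [2]
  a=12..13: none
  a=14: (14, -6, 137), (14, 6, 137)  [2]
  a=15..21: none
  a=22: (22, -14, 89), (22, 14, 89)  [2]
  a=23: (23, 0, 83)  [1]
  a=24: none
  a=25: (25, -8, 77), (25, 8, 77)  [2]
  a=26..28: none
  a=29: (29, -22, 70), (29, 22, 70)  [2]
  a=30..34: none
  a=35: (35, -22, 58), (35, -8, 55), (35, 8, 55), (35, 22, 58)  [4]
  a=36..40: none
  a=41: (41, -20, 49), (41, 20, 49)  [2]
  a=42..45: none
  a=46: (46, 46, 53)  [1]
  a=47: (47, -42, 50), (47, 42, 50)  [2]
  a=48..50: none
Total reduced forms: 1 + 1 + 2 + 2 + 2 + 2 + 2 + 2 + 1 + 2 + 2 + 4 + 2 + 1 + 2 = 28
h = 28

28


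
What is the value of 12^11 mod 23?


p = 23 is prime and the exponent is (p-1)/2 = 11, so by Euler's criterion 12^11 = (12/23) = +1 or -1 mod 23.
Compute by square-and-multiply:
  11 = 8 + 2 + 1 (binary 1011)
  Repeated squaring mod 23: 12^1 = 12, 12^2 = 6, 12^4 = 13, 12^8 = 8
  12^11 = 12^8 * 12^2 * 12^1 = 8 * 6 * 12 mod 23
    8 * 6 = 48 = 2 mod 23
    2 * 12 = 24 = 1 mod 23
  12^11 = 1 mod 23
Result 1: 12 is a quadratic residue mod 23.
12^11 mod 23 = 1

1


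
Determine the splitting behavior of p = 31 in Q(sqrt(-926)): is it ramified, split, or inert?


K = Q(sqrt(-926)). Since d mod 4 = 2, disc(K) = -3704.
Check p | disc: -3704 mod 31 = 16.
p does not divide disc. Compute Legendre symbol (d/p):
4^((31-1)/2) mod 31 = 1
(d/p) = 1, so p splits: (p) = P*P' with e=1, f=1, g=2.
Therefore p is split.

split


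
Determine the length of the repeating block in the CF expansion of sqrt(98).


Run the CF algorithm for sqrt(98).
a_0 = floor(sqrt(98)) = 9; set m_0=0, q_0=1.
Recurrence: m' = q*a - m,  q' = (d - m'^2)/q,  a' = floor((a_0 + m')/q').
  step 1: m=9, q=17, a=1
  step 2: m=8, q=2, a=8
  step 3: m=8, q=17, a=1
  step 4: m=9, q=1, a=18
a_4 = 2*a_0 = 18, so the period closes here.
sqrt(98) = [9; 1, 8, 1, 18]
Period length = 4

4


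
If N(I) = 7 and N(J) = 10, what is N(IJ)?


N(IJ) = N(I) * N(J)
= 7 * 10
= 70

70


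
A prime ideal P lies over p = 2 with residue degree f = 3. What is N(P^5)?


N(P^a) = p^(a*f)
= 2^(5*3)
= 2^15
= 32768

32768


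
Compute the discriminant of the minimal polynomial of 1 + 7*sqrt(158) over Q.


The element 1 + 7*sqrt(158) has minimal polynomial:
x^2 - 2*x - 7741
Discriminant = (-2)^2 - 4*(-7741)
= 4 + 30964
= 30968

30968


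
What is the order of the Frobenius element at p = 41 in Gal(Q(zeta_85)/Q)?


The Frobenius at p in Gal(Q(zeta_n)/Q) = (Z/nZ)* is the class of p, so its order is ord_85(41), the smallest k >= 1 with 41^k = 1 mod 85.
n = 85 = 5 * 17, phi(85) = 64; the order divides phi(n).
Divisors of 64: 1, 2, 4, 8, 16, 32, 64
Repeated squaring mod 85: 41^1 = 41, 41^2 = 66, 41^4 = 21, 41^8 = 16, 41^16 = 1, 41^32 = 1, 41^64 = 1
Test divisors in increasing order:
  k=1: 41^1 = 41 mod 85
  k=2: 41^2 = 66 mod 85
  k=4: 41^4 = 21 mod 85
  k=8: 41^8 = 16 mod 85
  k=16: 41^16 = 1 mod 85  <- first divisor giving 1
Order = 16

16


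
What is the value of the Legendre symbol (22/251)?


p = 251 is prime, so compute (22/251) with the reciprocity algorithm (Jacobi-symbol steps: pull out 2s via (2/n), flip via reciprocity, reduce):
  pull out 2: (2/251) = -1  (since 251 mod 8 = 3)
  reciprocity: (11/251) -> -(251/11)
  reduce: (9/11)
  reciprocity: (9/11) -> +(11/9)
  reduce: (2/9)
  pull out 2: (2/9) = +1  (since 9 mod 8 = 1)
  (1/9) = 1
Product of signs = 1
(22/251) = 1

1


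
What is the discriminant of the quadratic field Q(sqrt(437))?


For K = Q(sqrt(d)) with d squarefree: disc(K) = d if d = 1 mod 4, and disc(K) = 4d if d = 2 or 3 mod 4.
Here d = 437, and d mod 4 = 1.
d = 1 mod 4 (O_K = Z[(1+sqrt(d))/2]), so disc(K) = d = 437

437


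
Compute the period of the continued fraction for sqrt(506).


Run the CF algorithm for sqrt(506).
a_0 = floor(sqrt(506)) = 22; set m_0=0, q_0=1.
Recurrence: m' = q*a - m,  q' = (d - m'^2)/q,  a' = floor((a_0 + m')/q').
  step 1: m=22, q=22, a=2
  step 2: m=22, q=1, a=44
a_2 = 2*a_0 = 44, so the period closes here.
sqrt(506) = [22; 2, 44]
Period length = 2

2


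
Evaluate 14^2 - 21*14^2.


x^2 - d*y^2
= 14^2 - 21*14^2
= 196 - 4116
= -3920

-3920


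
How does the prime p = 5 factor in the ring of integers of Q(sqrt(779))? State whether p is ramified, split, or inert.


K = Q(sqrt(779)). Since d mod 4 = 3, disc(K) = 3116.
Check p | disc: 3116 mod 5 = 1.
p does not divide disc. Compute Legendre symbol (d/p):
4^((5-1)/2) mod 5 = 1
(d/p) = 1, so p splits: (p) = P*P' with e=1, f=1, g=2.
Therefore p is split.

split


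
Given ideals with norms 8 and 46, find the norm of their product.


N(IJ) = N(I) * N(J)
= 8 * 46
= 368

368


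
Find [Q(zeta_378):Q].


The degree equals Euler's totient phi(378).
378 = 2 * 3^3 * 7
phi(378) = 108

108


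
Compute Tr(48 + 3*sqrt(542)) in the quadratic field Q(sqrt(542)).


Tr(a + b*sqrt(d)) = (a + b*sqrt(d)) + (a - b*sqrt(d)) = 2a
= 2 * (48)
= 96

96


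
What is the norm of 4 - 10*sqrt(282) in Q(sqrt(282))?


N(a + b*sqrt(d)) = a^2 - d*b^2
= (4)^2 - (282)*(-10)^2
= 16 - 28200
= -28184

-28184


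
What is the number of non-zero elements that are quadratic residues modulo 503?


For prime p, the number of non-zero quadratic residues is (p-1)/2.
= (503-1)/2
= 251

251


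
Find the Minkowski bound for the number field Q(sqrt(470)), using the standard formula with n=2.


d = 470, d mod 4 = 2, so disc(K) = 4d = 1880; |disc(K)| = 1880
Real quadratic field, so n = 2, s = r2 = 0, r1 = 2
M = (n!/n^n) * (4/pi)^s * sqrt(|disc(K)|) = (2!/2^2) * (4/pi)^0 * sqrt(1880)
= 0.5 * 1.000000 * 43.358967
= 21.6795

21.6795


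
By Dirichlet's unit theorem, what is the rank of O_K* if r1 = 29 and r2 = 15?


By Dirichlet's unit theorem:
rank = r1 + r2 - 1
= 29 + 15 - 1
= 43

43


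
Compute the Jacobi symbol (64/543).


Compute (64/543) via quadratic reciprocity:
  pull out 2: (2/543) = +1  (since 543 mod 8 = 7)
  pull out 2: (2/543) = +1  (since 543 mod 8 = 7)
  pull out 2: (2/543) = +1  (since 543 mod 8 = 7)
  pull out 2: (2/543) = +1  (since 543 mod 8 = 7)
  pull out 2: (2/543) = +1  (since 543 mod 8 = 7)
  pull out 2: (2/543) = +1  (since 543 mod 8 = 7)
  (1/543) = 1
Product of signs = 1

1


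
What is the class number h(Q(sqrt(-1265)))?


K = Q(sqrt(-1265)). d mod 4 = 3, so D = disc(K) = 4d = -5060
h(K) equals the number of primitive reduced positive-definite forms (a, b, c) = a*x^2 + b*x*y + c*y^2 with b^2 - 4ac = D,
where reduced means |b| <= a <= c, with b >= 0 whenever |b| = a or a = c, and primitive means gcd(a, b, c) = 1.
Reduced forces 3a^2 <= |D| = 5060, so 1 <= a <= 41; b must have the parity of D, and c = (b^2 - D)/(4a) must be an integer >= a.
Enumerate a = 1..41, b in [-a, a]:
  a=1: (1, 0, 1265)  [1]
  a=2: (2, 2, 633)  [1]
  a=3: (3, -2, 422), (3, 2, 422)  [2]
  a=4: none
  a=5: (5, 0, 253)  [1]
  a=6: (6, -2, 211), (6, 2, 211)  [2]
  a=7: (7, -6, 182), (7, 6, 182)  [2]
  a=8: none
  a=9: (9, -4, 141), (9, 4, 141)  [2]
  a=10: (10, 10, 129)  [1]
  a=11: (11, 0, 115)  [1]
  a=12: none
  a=13: (13, -6, 98), (13, 6, 98)  [2]
  a=14: (14, -6, 91), (14, 6, 91)  [2]
  a=15: (15, -10, 86), (15, 10, 86)  [2]
  a=16..17: none
  a=18: (18, -14, 73), (18, 14, 73)  [2]
  a=19..20: none
  a=21: (21, -20, 65), (21, -8, 61), (21, 8, 61), (21, 20, 65)  [4]
  a=22: (22, 22, 63)  [1]
  a=23: (23, 0, 55)  [1]
  a=24..25: none
  a=26: (26, -6, 49), (26, 6, 49)  [2]
  a=27: (27, -4, 47), (27, 4, 47)  [2]
  a=28..29: none
  a=30: (30, -10, 43), (30, 10, 43)  [2]
  a=31..32: none
  a=33: (33, -22, 42), (33, 22, 42)  [2]
  a=34: none
  a=35: (35, -20, 39), (35, 20, 39)  [2]
  a=36: none
  a=37: (37, -34, 42), (37, 34, 42)  [2]
  a=38: none
  a=39: (39, 32, 39)  [1]
  a=40..41: none
Total reduced forms: 1 + 1 + 2 + 1 + 2 + 2 + 2 + 1 + 1 + 2 + 2 + 2 + 2 + 4 + 1 + 1 + 2 + 2 + 2 + 2 + 2 + 2 + 1 = 40
h = 40

40


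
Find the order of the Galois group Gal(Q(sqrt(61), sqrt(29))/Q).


The 2 square roots of distinct primes are multiplicatively independent over Q,
so [K:Q] = 2^2 and Gal(K/Q) is isomorphic to (Z/2Z)^2.
|Gal| = 2^2 = 4

4


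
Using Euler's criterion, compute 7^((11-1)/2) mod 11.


p = 11 is prime and the exponent is (p-1)/2 = 5, so by Euler's criterion 7^5 = (7/11) = +1 or -1 mod 11.
Compute by square-and-multiply:
  5 = 4 + 1 (binary 101)
  Repeated squaring mod 11: 7^1 = 7, 7^2 = 5, 7^4 = 3
  7^5 = 7^4 * 7^1 = 3 * 7 mod 11
    3 * 7 = 21 = 10 mod 11
  7^5 = 10 mod 11
Result 10 = p - 1 = -1 mod 11: 7 is a quadratic non-residue mod 11. As a residue in [0, p-1] the value is 10.
7^5 mod 11 = 10

10


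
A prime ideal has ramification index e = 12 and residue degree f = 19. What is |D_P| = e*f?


|D_P| = e * f
= 12 * 19
= 228

228


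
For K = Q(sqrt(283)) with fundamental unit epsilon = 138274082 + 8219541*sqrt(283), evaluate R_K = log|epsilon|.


epsilon = 138274082 + 8219541*sqrt(283)
= 2.7655e+08
R = ln(2.7655e+08)
= 19.4379

19.4379


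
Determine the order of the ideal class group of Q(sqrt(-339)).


K = Q(sqrt(-339)). d mod 4 = 1, so D = disc(K) = d = -339
h(K) equals the number of primitive reduced positive-definite forms (a, b, c) = a*x^2 + b*x*y + c*y^2 with b^2 - 4ac = D,
where reduced means |b| <= a <= c, with b >= 0 whenever |b| = a or a = c, and primitive means gcd(a, b, c) = 1.
Reduced forces 3a^2 <= |D| = 339, so 1 <= a <= 10; b must have the parity of D, and c = (b^2 - D)/(4a) must be an integer >= a.
Enumerate a = 1..10, b in [-a, a]:
  a=1: (1, 1, 85)  [1]
  a=2: none
  a=3: (3, 3, 29)  [1]
  a=4: none
  a=5: (5, -1, 17), (5, 1, 17)  [2]
  a=6: none
  a=7: (7, -5, 13), (7, 5, 13)  [2]
  a=8..10: none
Total reduced forms: 1 + 1 + 2 + 2 = 6
h = 6

6


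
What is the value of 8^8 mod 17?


p = 17 is prime and the exponent is (p-1)/2 = 8, so by Euler's criterion 8^8 = (8/17) = +1 or -1 mod 17.
Compute by square-and-multiply:
  8 = 8 (binary 1000)
  Repeated squaring mod 17: 8^1 = 8, 8^2 = 13, 8^4 = 16, 8^8 = 1
  8^8 = 1 mod 17
Result 1: 8 is a quadratic residue mod 17.
8^8 mod 17 = 1

1


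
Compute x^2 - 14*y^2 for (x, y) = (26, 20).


x^2 - d*y^2
= 26^2 - 14*20^2
= 676 - 5600
= -4924

-4924


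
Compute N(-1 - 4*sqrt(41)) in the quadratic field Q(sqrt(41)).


N(a + b*sqrt(d)) = a^2 - d*b^2
= (-1)^2 - (41)*(-4)^2
= 1 - 656
= -655

-655


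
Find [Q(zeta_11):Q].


The degree equals Euler's totient phi(11).
11 = 11
phi(11) = 10

10


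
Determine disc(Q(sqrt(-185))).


For K = Q(sqrt(d)) with d squarefree: disc(K) = d if d = 1 mod 4, and disc(K) = 4d if d = 2 or 3 mod 4.
Here d = -185, and d mod 4 = 3.
d = 3 mod 4, not 1 (O_K = Z[sqrt(d)]), so disc(K) = 4d = 4 * (-185) = -740

-740


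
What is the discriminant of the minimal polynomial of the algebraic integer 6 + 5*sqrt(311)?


The element 6 + 5*sqrt(311) has minimal polynomial:
x^2 - 12*x - 7739
Discriminant = (-12)^2 - 4*(-7739)
= 144 + 30956
= 31100

31100


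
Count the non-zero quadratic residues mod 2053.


For prime p, the number of non-zero quadratic residues is (p-1)/2.
= (2053-1)/2
= 1026

1026


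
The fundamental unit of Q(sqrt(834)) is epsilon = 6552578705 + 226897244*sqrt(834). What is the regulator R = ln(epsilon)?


epsilon = 6552578705 + 226897244*sqrt(834)
= 1.3105e+10
R = ln(1.3105e+10)
= 23.2963

23.2963


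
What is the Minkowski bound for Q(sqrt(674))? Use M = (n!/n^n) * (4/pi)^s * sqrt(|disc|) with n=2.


d = 674, d mod 4 = 2, so disc(K) = 4d = 2696; |disc(K)| = 2696
Real quadratic field, so n = 2, s = r2 = 0, r1 = 2
M = (n!/n^n) * (4/pi)^s * sqrt(|disc(K)|) = (2!/2^2) * (4/pi)^0 * sqrt(2696)
= 0.5 * 1.000000 * 51.923020
= 25.9615

25.9615


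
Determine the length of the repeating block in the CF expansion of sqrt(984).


Run the CF algorithm for sqrt(984).
a_0 = floor(sqrt(984)) = 31; set m_0=0, q_0=1.
Recurrence: m' = q*a - m,  q' = (d - m'^2)/q,  a' = floor((a_0 + m')/q').
  step 1: m=31, q=23, a=2
  step 2: m=15, q=33, a=1
  step 3: m=18, q=20, a=2
  step 4: m=22, q=25, a=2
  step 5: m=28, q=8, a=7
  step 6: m=28, q=25, a=2
  step 7: m=22, q=20, a=2
  step 8: m=18, q=33, a=1
  step 9: m=15, q=23, a=2
  step 10: m=31, q=1, a=62
a_10 = 2*a_0 = 62, so the period closes here.
sqrt(984) = [31; 2, 1, 2, 2, 7, 2, 2, 1, 2, 62]
Period length = 10

10


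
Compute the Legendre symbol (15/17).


p = 17 is prime, so compute (15/17) with the reciprocity algorithm (Jacobi-symbol steps: pull out 2s via (2/n), flip via reciprocity, reduce):
  reciprocity: (15/17) -> +(17/15)
  reduce: (2/15)
  pull out 2: (2/15) = +1  (since 15 mod 8 = 7)
  (1/15) = 1
Product of signs = 1
(15/17) = 1

1


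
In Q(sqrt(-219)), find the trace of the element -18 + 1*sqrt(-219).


Tr(a + b*sqrt(d)) = (a + b*sqrt(d)) + (a - b*sqrt(d)) = 2a
= 2 * (-18)
= -36

-36


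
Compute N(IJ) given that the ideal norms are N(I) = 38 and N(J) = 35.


N(IJ) = N(I) * N(J)
= 38 * 35
= 1330

1330


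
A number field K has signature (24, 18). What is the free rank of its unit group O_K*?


By Dirichlet's unit theorem:
rank = r1 + r2 - 1
= 24 + 18 - 1
= 41

41


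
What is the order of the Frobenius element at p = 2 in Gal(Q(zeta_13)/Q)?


The Frobenius at p in Gal(Q(zeta_n)/Q) = (Z/nZ)* is the class of p, so its order is ord_13(2), the smallest k >= 1 with 2^k = 1 mod 13.
n = 13 = 13, phi(13) = 12; the order divides phi(n).
Divisors of 12: 1, 2, 3, 4, 6, 12
Repeated squaring mod 13: 2^1 = 2, 2^2 = 4, 2^4 = 3, 2^8 = 9
Test divisors in increasing order:
  k=1: 2^1 = 2 mod 13
  k=2: 2^2 = 4 mod 13
  k=3: 2^3 = 4 * 2 = 8 mod 13
  k=4: 2^4 = 3 mod 13
  k=6: 2^6 = 3 * 4 = 12 mod 13
  k=12: 2^12 = 9 * 3 = 1 mod 13  <- first divisor giving 1
Order = 12

12


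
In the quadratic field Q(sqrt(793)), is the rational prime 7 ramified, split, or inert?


K = Q(sqrt(793)). Since d mod 4 = 1, disc(K) = 793.
Check p | disc: 793 mod 7 = 2.
p does not divide disc. Compute Legendre symbol (d/p):
2^((7-1)/2) mod 7 = 1
(d/p) = 1, so p splits: (p) = P*P' with e=1, f=1, g=2.
Therefore p is split.

split


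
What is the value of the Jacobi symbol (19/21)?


Compute (19/21) via quadratic reciprocity:
  reciprocity: (19/21) -> +(21/19)
  reduce: (2/19)
  pull out 2: (2/19) = -1  (since 19 mod 8 = 3)
  (1/19) = 1
Product of signs = -1

-1


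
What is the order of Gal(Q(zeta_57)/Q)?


|Gal(Q(zeta_57)/Q)| = phi(57)
= 36

36


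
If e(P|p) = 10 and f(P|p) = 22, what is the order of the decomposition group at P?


|D_P| = e * f
= 10 * 22
= 220

220


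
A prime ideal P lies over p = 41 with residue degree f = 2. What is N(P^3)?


N(P^a) = p^(a*f)
= 41^(3*2)
= 41^6
= 4750104241

4750104241


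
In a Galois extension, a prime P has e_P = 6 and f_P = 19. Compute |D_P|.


|D_P| = e * f
= 6 * 19
= 114

114


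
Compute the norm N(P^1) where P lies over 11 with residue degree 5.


N(P^a) = p^(a*f)
= 11^(1*5)
= 11^5
= 161051

161051


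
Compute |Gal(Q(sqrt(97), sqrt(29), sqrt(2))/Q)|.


The 3 square roots of distinct primes are multiplicatively independent over Q,
so [K:Q] = 2^3 and Gal(K/Q) is isomorphic to (Z/2Z)^3.
|Gal| = 2^3 = 8

8


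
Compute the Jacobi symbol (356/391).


Compute (356/391) via quadratic reciprocity:
  pull out 2: (2/391) = +1  (since 391 mod 8 = 7)
  pull out 2: (2/391) = +1  (since 391 mod 8 = 7)
  reciprocity: (89/391) -> +(391/89)
  reduce: (35/89)
  reciprocity: (35/89) -> +(89/35)
  reduce: (19/35)
  reciprocity: (19/35) -> -(35/19)
  reduce: (16/19)
  pull out 2: (2/19) = -1  (since 19 mod 8 = 3)
  pull out 2: (2/19) = -1  (since 19 mod 8 = 3)
  pull out 2: (2/19) = -1  (since 19 mod 8 = 3)
  pull out 2: (2/19) = -1  (since 19 mod 8 = 3)
  (1/19) = 1
Product of signs = -1

-1


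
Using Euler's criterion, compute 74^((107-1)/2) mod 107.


p = 107 is prime and the exponent is (p-1)/2 = 53, so by Euler's criterion 74^53 = (74/107) = +1 or -1 mod 107.
Compute by square-and-multiply:
  53 = 32 + 16 + 4 + 1 (binary 110101)
  Repeated squaring mod 107: 74^1 = 74, 74^2 = 19, 74^4 = 40, 74^8 = 102, 74^16 = 25, 74^32 = 90
  74^53 = 74^32 * 74^16 * 74^4 * 74^1 = 90 * 25 * 40 * 74 mod 107
    90 * 25 = 2250 = 3 mod 107
    3 * 40 = 120 = 13 mod 107
    13 * 74 = 962 = 106 mod 107
  74^53 = 106 mod 107
Result 106 = p - 1 = -1 mod 107: 74 is a quadratic non-residue mod 107. As a residue in [0, p-1] the value is 106.
74^53 mod 107 = 106

106


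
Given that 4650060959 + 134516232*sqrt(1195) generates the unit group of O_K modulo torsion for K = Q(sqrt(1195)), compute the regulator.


epsilon = 4650060959 + 134516232*sqrt(1195)
= 9.3001e+09
R = ln(9.3001e+09)
= 22.9533

22.9533


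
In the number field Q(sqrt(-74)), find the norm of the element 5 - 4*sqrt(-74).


N(a + b*sqrt(d)) = a^2 - d*b^2
= (5)^2 - (-74)*(-4)^2
= 25 + 1184
= 1209

1209


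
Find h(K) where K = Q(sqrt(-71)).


K = Q(sqrt(-71)). d mod 4 = 1, so D = disc(K) = d = -71
h(K) equals the number of primitive reduced positive-definite forms (a, b, c) = a*x^2 + b*x*y + c*y^2 with b^2 - 4ac = D,
where reduced means |b| <= a <= c, with b >= 0 whenever |b| = a or a = c, and primitive means gcd(a, b, c) = 1.
Reduced forces 3a^2 <= |D| = 71, so 1 <= a <= 4; b must have the parity of D, and c = (b^2 - D)/(4a) must be an integer >= a.
Enumerate a = 1..4, b in [-a, a]:
  a=1: (1, 1, 18)  [1]
  a=2: (2, -1, 9), (2, 1, 9)  [2]
  a=3: (3, -1, 6), (3, 1, 6)  [2]
  a=4: (4, -3, 5), (4, 3, 5)  [2]
Total reduced forms: 1 + 2 + 2 + 2 = 7
h = 7

7


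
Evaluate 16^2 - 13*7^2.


x^2 - d*y^2
= 16^2 - 13*7^2
= 256 - 637
= -381

-381


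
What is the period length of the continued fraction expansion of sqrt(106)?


Run the CF algorithm for sqrt(106).
a_0 = floor(sqrt(106)) = 10; set m_0=0, q_0=1.
Recurrence: m' = q*a - m,  q' = (d - m'^2)/q,  a' = floor((a_0 + m')/q').
  step 1: m=10, q=6, a=3
  step 2: m=8, q=7, a=2
  step 3: m=6, q=10, a=1
  step 4: m=4, q=9, a=1
  step 5: m=5, q=9, a=1
  step 6: m=4, q=10, a=1
  step 7: m=6, q=7, a=2
  step 8: m=8, q=6, a=3
  step 9: m=10, q=1, a=20
a_9 = 2*a_0 = 20, so the period closes here.
sqrt(106) = [10; 3, 2, 1, 1, 1, 1, 2, 3, 20]
Period length = 9

9


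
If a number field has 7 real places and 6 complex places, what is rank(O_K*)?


By Dirichlet's unit theorem:
rank = r1 + r2 - 1
= 7 + 6 - 1
= 12

12


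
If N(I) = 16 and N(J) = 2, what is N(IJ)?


N(IJ) = N(I) * N(J)
= 16 * 2
= 32

32


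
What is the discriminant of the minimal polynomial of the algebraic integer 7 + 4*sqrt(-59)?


The element 7 + 4*sqrt(-59) has minimal polynomial:
x^2 - 14*x + 993
Discriminant = (-14)^2 - 4*(993)
= 196 - 3972
= -3776

-3776


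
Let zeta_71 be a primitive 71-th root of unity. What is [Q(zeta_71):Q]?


The degree equals Euler's totient phi(71).
71 = 71
phi(71) = 70

70


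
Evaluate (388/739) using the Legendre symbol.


p = 739 is prime, so compute (388/739) with the reciprocity algorithm (Jacobi-symbol steps: pull out 2s via (2/n), flip via reciprocity, reduce):
  pull out 2: (2/739) = -1  (since 739 mod 8 = 3)
  pull out 2: (2/739) = -1  (since 739 mod 8 = 3)
  reciprocity: (97/739) -> +(739/97)
  reduce: (60/97)
  pull out 2: (2/97) = +1  (since 97 mod 8 = 1)
  pull out 2: (2/97) = +1  (since 97 mod 8 = 1)
  reciprocity: (15/97) -> +(97/15)
  reduce: (7/15)
  reciprocity: (7/15) -> -(15/7)
  reduce: (1/7)
  (1/7) = 1
Product of signs = -1
(388/739) = -1

-1


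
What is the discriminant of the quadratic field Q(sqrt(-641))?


For K = Q(sqrt(d)) with d squarefree: disc(K) = d if d = 1 mod 4, and disc(K) = 4d if d = 2 or 3 mod 4.
Here d = -641, and d mod 4 = 3.
d = 3 mod 4, not 1 (O_K = Z[sqrt(d)]), so disc(K) = 4d = 4 * (-641) = -2564

-2564


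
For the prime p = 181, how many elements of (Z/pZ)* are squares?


For prime p, the number of non-zero quadratic residues is (p-1)/2.
= (181-1)/2
= 90

90
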